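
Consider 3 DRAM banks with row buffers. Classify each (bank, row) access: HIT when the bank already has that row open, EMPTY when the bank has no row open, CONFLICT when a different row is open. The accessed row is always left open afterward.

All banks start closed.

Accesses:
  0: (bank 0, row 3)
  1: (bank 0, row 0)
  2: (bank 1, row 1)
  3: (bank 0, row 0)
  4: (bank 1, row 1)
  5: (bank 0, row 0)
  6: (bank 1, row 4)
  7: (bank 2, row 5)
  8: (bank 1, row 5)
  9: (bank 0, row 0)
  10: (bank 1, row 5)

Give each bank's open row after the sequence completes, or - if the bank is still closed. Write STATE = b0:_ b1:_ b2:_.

STATE = b0:0 b1:5 b2:5

0: bank 0 row 3 — prev None → EMPTY
1: bank 0 row 0 — prev 3 → CONFLICT
2: bank 1 row 1 — prev None → EMPTY
3: bank 0 row 0 — prev 0 → HIT
4: bank 1 row 1 — prev 1 → HIT
5: bank 0 row 0 — prev 0 → HIT
6: bank 1 row 4 — prev 1 → CONFLICT
7: bank 2 row 5 — prev None → EMPTY
8: bank 1 row 5 — prev 4 → CONFLICT
9: bank 0 row 0 — prev 0 → HIT
10: bank 1 row 5 — prev 5 → HIT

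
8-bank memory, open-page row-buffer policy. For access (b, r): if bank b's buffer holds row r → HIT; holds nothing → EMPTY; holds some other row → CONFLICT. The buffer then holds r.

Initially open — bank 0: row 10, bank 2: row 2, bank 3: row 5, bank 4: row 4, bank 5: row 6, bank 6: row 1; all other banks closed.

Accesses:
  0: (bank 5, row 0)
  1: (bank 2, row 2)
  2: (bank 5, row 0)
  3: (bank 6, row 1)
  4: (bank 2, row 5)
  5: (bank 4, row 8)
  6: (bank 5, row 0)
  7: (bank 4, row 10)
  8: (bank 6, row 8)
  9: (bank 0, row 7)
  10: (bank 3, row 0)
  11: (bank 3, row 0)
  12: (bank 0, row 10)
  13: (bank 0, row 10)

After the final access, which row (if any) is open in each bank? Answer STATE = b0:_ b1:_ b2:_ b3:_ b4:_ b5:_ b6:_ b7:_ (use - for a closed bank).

0: bank 5 row 0 — prev 6 → CONFLICT
1: bank 2 row 2 — prev 2 → HIT
2: bank 5 row 0 — prev 0 → HIT
3: bank 6 row 1 — prev 1 → HIT
4: bank 2 row 5 — prev 2 → CONFLICT
5: bank 4 row 8 — prev 4 → CONFLICT
6: bank 5 row 0 — prev 0 → HIT
7: bank 4 row 10 — prev 8 → CONFLICT
8: bank 6 row 8 — prev 1 → CONFLICT
9: bank 0 row 7 — prev 10 → CONFLICT
10: bank 3 row 0 — prev 5 → CONFLICT
11: bank 3 row 0 — prev 0 → HIT
12: bank 0 row 10 — prev 7 → CONFLICT
13: bank 0 row 10 — prev 10 → HIT

STATE = b0:10 b1:- b2:5 b3:0 b4:10 b5:0 b6:8 b7:-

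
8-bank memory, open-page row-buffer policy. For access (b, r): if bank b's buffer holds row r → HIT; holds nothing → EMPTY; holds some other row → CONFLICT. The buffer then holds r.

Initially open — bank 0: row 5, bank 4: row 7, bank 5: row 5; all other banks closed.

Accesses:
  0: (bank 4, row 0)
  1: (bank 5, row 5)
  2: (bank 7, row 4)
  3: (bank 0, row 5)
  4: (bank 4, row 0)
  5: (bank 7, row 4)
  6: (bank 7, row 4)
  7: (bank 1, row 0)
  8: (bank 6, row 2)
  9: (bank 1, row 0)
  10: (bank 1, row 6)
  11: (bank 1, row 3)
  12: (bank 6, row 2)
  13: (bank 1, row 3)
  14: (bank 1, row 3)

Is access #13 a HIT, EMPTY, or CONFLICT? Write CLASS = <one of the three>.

0: bank 4 row 0 — prev 7 → CONFLICT
1: bank 5 row 5 — prev 5 → HIT
2: bank 7 row 4 — prev None → EMPTY
3: bank 0 row 5 — prev 5 → HIT
4: bank 4 row 0 — prev 0 → HIT
5: bank 7 row 4 — prev 4 → HIT
6: bank 7 row 4 — prev 4 → HIT
7: bank 1 row 0 — prev None → EMPTY
8: bank 6 row 2 — prev None → EMPTY
9: bank 1 row 0 — prev 0 → HIT
10: bank 1 row 6 — prev 0 → CONFLICT
11: bank 1 row 3 — prev 6 → CONFLICT
12: bank 6 row 2 — prev 2 → HIT
13: bank 1 row 3 — prev 3 → HIT
14: bank 1 row 3 — prev 3 → HIT

CLASS = HIT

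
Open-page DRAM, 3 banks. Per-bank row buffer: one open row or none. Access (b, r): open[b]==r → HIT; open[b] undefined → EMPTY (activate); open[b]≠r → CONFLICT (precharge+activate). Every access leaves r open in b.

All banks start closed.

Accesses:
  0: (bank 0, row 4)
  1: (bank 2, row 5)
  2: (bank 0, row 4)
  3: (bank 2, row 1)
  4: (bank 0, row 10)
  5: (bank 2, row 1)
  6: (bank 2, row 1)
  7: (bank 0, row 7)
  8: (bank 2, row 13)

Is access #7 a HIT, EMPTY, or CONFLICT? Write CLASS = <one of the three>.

CLASS = CONFLICT

0: bank 0 row 4 — prev None → EMPTY
1: bank 2 row 5 — prev None → EMPTY
2: bank 0 row 4 — prev 4 → HIT
3: bank 2 row 1 — prev 5 → CONFLICT
4: bank 0 row 10 — prev 4 → CONFLICT
5: bank 2 row 1 — prev 1 → HIT
6: bank 2 row 1 — prev 1 → HIT
7: bank 0 row 7 — prev 10 → CONFLICT
8: bank 2 row 13 — prev 1 → CONFLICT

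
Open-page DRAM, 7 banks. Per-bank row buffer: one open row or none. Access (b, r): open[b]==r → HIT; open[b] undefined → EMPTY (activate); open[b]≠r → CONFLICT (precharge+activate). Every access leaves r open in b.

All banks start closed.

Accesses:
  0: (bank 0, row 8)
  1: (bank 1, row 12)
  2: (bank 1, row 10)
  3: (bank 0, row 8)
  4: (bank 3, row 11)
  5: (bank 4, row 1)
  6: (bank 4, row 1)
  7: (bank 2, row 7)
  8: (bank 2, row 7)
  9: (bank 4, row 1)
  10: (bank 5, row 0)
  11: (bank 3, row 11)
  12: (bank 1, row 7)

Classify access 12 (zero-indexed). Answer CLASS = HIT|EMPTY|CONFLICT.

CLASS = CONFLICT

0: bank 0 row 8 — prev None → EMPTY
1: bank 1 row 12 — prev None → EMPTY
2: bank 1 row 10 — prev 12 → CONFLICT
3: bank 0 row 8 — prev 8 → HIT
4: bank 3 row 11 — prev None → EMPTY
5: bank 4 row 1 — prev None → EMPTY
6: bank 4 row 1 — prev 1 → HIT
7: bank 2 row 7 — prev None → EMPTY
8: bank 2 row 7 — prev 7 → HIT
9: bank 4 row 1 — prev 1 → HIT
10: bank 5 row 0 — prev None → EMPTY
11: bank 3 row 11 — prev 11 → HIT
12: bank 1 row 7 — prev 10 → CONFLICT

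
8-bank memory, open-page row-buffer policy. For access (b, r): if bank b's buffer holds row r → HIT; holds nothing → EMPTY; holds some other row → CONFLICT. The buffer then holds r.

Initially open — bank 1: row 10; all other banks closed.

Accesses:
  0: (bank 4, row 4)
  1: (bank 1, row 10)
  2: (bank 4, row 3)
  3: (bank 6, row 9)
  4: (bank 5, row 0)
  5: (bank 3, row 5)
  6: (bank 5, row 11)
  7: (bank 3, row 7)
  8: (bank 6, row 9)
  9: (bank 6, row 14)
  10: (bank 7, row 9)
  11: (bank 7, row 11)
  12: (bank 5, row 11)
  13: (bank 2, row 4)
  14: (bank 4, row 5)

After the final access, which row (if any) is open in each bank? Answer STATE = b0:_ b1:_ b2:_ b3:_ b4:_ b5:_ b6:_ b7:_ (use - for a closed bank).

step 0: bank4 None->4 [EMPTY]
step 1: bank1 10->10 [HIT]
step 2: bank4 4->3 [CONFLICT]
step 3: bank6 None->9 [EMPTY]
step 4: bank5 None->0 [EMPTY]
step 5: bank3 None->5 [EMPTY]
step 6: bank5 0->11 [CONFLICT]
step 7: bank3 5->7 [CONFLICT]
step 8: bank6 9->9 [HIT]
step 9: bank6 9->14 [CONFLICT]
step 10: bank7 None->9 [EMPTY]
step 11: bank7 9->11 [CONFLICT]
step 12: bank5 11->11 [HIT]
step 13: bank2 None->4 [EMPTY]
step 14: bank4 3->5 [CONFLICT]

STATE = b0:- b1:10 b2:4 b3:7 b4:5 b5:11 b6:14 b7:11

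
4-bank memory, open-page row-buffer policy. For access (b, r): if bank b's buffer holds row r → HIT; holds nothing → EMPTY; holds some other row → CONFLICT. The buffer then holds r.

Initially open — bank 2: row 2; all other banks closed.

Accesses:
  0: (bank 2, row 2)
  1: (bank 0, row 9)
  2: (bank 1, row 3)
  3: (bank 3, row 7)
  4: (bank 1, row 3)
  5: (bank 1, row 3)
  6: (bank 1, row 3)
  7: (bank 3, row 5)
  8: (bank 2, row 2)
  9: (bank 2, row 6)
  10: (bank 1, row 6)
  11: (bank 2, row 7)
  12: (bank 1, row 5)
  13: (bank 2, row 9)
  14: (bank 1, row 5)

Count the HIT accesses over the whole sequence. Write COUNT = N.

step 0: bank2 2->2 [HIT]
step 1: bank0 None->9 [EMPTY]
step 2: bank1 None->3 [EMPTY]
step 3: bank3 None->7 [EMPTY]
step 4: bank1 3->3 [HIT]
step 5: bank1 3->3 [HIT]
step 6: bank1 3->3 [HIT]
step 7: bank3 7->5 [CONFLICT]
step 8: bank2 2->2 [HIT]
step 9: bank2 2->6 [CONFLICT]
step 10: bank1 3->6 [CONFLICT]
step 11: bank2 6->7 [CONFLICT]
step 12: bank1 6->5 [CONFLICT]
step 13: bank2 7->9 [CONFLICT]
step 14: bank1 5->5 [HIT]

COUNT = 6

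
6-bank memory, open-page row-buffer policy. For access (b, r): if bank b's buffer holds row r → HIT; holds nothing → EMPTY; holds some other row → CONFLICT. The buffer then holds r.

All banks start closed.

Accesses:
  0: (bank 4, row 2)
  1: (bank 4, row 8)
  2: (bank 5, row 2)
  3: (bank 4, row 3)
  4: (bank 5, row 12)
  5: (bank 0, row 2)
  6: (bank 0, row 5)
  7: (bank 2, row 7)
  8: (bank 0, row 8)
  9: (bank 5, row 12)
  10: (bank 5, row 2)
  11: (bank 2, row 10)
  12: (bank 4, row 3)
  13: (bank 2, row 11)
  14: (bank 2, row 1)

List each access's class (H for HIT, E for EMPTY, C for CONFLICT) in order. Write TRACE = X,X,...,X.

TRACE = E,C,E,C,C,E,C,E,C,H,C,C,H,C,C

  [0] b4 r2: no row ⇒ E
  [1] b4 r8: had r2 ⇒ C
  [2] b5 r2: no row ⇒ E
  [3] b4 r3: had r8 ⇒ C
  [4] b5 r12: had r2 ⇒ C
  [5] b0 r2: no row ⇒ E
  [6] b0 r5: had r2 ⇒ C
  [7] b2 r7: no row ⇒ E
  [8] b0 r8: had r5 ⇒ C
  [9] b5 r12: had r12 ⇒ H
  [10] b5 r2: had r12 ⇒ C
  [11] b2 r10: had r7 ⇒ C
  [12] b4 r3: had r3 ⇒ H
  [13] b2 r11: had r10 ⇒ C
  [14] b2 r1: had r11 ⇒ C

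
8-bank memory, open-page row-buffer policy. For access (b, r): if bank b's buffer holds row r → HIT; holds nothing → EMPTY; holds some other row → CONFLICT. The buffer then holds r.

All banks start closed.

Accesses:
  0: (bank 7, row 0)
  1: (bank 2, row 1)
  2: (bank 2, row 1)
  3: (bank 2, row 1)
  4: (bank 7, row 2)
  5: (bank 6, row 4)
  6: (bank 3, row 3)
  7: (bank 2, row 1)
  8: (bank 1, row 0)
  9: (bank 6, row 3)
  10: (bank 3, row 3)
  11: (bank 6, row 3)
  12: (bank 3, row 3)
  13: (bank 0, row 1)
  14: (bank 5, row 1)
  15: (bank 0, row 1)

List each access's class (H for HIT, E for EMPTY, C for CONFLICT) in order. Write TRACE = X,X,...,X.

TRACE = E,E,H,H,C,E,E,H,E,C,H,H,H,E,E,H

  [0] b7 r0: no row ⇒ E
  [1] b2 r1: no row ⇒ E
  [2] b2 r1: had r1 ⇒ H
  [3] b2 r1: had r1 ⇒ H
  [4] b7 r2: had r0 ⇒ C
  [5] b6 r4: no row ⇒ E
  [6] b3 r3: no row ⇒ E
  [7] b2 r1: had r1 ⇒ H
  [8] b1 r0: no row ⇒ E
  [9] b6 r3: had r4 ⇒ C
  [10] b3 r3: had r3 ⇒ H
  [11] b6 r3: had r3 ⇒ H
  [12] b3 r3: had r3 ⇒ H
  [13] b0 r1: no row ⇒ E
  [14] b5 r1: no row ⇒ E
  [15] b0 r1: had r1 ⇒ H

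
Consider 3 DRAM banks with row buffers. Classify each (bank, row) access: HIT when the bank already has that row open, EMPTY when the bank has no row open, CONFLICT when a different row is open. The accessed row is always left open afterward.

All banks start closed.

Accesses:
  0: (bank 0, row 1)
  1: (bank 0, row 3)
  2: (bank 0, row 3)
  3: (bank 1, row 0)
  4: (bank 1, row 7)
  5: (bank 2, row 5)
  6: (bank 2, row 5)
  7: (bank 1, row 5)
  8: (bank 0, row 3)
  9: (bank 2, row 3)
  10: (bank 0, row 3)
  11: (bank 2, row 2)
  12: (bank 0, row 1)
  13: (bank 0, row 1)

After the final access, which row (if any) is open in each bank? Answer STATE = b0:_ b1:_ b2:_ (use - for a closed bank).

STATE = b0:1 b1:5 b2:2

0: bank 0 row 1 — prev None → EMPTY
1: bank 0 row 3 — prev 1 → CONFLICT
2: bank 0 row 3 — prev 3 → HIT
3: bank 1 row 0 — prev None → EMPTY
4: bank 1 row 7 — prev 0 → CONFLICT
5: bank 2 row 5 — prev None → EMPTY
6: bank 2 row 5 — prev 5 → HIT
7: bank 1 row 5 — prev 7 → CONFLICT
8: bank 0 row 3 — prev 3 → HIT
9: bank 2 row 3 — prev 5 → CONFLICT
10: bank 0 row 3 — prev 3 → HIT
11: bank 2 row 2 — prev 3 → CONFLICT
12: bank 0 row 1 — prev 3 → CONFLICT
13: bank 0 row 1 — prev 1 → HIT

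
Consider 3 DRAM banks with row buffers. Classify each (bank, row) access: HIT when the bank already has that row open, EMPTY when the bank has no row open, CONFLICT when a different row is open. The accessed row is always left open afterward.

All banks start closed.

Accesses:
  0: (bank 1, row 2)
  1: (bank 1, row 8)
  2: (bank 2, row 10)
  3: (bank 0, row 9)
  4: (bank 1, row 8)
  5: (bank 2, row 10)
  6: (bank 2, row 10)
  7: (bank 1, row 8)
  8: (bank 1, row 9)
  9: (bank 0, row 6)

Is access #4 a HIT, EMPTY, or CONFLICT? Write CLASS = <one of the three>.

CLASS = HIT

#0 (1,2) E
#1 (1,8) C  (was 2)
#2 (2,10) E
#3 (0,9) E
#4 (1,8) H  (was 8)
#5 (2,10) H  (was 10)
#6 (2,10) H  (was 10)
#7 (1,8) H  (was 8)
#8 (1,9) C  (was 8)
#9 (0,6) C  (was 9)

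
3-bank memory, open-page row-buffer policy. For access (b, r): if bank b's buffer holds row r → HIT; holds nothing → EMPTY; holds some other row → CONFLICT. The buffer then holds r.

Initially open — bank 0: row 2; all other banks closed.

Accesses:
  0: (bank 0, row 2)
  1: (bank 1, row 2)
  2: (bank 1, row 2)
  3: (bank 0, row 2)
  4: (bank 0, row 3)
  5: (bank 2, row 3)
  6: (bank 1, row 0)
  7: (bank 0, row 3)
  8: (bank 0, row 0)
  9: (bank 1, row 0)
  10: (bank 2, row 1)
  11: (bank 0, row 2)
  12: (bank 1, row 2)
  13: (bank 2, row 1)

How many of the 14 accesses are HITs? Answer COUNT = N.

#0 (0,2) H  (was 2)
#1 (1,2) E
#2 (1,2) H  (was 2)
#3 (0,2) H  (was 2)
#4 (0,3) C  (was 2)
#5 (2,3) E
#6 (1,0) C  (was 2)
#7 (0,3) H  (was 3)
#8 (0,0) C  (was 3)
#9 (1,0) H  (was 0)
#10 (2,1) C  (was 3)
#11 (0,2) C  (was 0)
#12 (1,2) C  (was 0)
#13 (2,1) H  (was 1)

COUNT = 6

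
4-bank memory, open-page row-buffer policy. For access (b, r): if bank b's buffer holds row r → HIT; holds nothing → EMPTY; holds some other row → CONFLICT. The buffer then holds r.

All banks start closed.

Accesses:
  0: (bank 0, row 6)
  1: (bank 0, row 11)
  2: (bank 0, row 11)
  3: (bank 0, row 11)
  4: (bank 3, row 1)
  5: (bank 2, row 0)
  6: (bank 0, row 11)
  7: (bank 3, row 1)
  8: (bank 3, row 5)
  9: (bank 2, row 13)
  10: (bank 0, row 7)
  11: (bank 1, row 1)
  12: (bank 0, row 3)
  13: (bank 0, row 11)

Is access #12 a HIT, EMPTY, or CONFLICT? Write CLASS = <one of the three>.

step 0: bank0 None->6 [EMPTY]
step 1: bank0 6->11 [CONFLICT]
step 2: bank0 11->11 [HIT]
step 3: bank0 11->11 [HIT]
step 4: bank3 None->1 [EMPTY]
step 5: bank2 None->0 [EMPTY]
step 6: bank0 11->11 [HIT]
step 7: bank3 1->1 [HIT]
step 8: bank3 1->5 [CONFLICT]
step 9: bank2 0->13 [CONFLICT]
step 10: bank0 11->7 [CONFLICT]
step 11: bank1 None->1 [EMPTY]
step 12: bank0 7->3 [CONFLICT]
step 13: bank0 3->11 [CONFLICT]

CLASS = CONFLICT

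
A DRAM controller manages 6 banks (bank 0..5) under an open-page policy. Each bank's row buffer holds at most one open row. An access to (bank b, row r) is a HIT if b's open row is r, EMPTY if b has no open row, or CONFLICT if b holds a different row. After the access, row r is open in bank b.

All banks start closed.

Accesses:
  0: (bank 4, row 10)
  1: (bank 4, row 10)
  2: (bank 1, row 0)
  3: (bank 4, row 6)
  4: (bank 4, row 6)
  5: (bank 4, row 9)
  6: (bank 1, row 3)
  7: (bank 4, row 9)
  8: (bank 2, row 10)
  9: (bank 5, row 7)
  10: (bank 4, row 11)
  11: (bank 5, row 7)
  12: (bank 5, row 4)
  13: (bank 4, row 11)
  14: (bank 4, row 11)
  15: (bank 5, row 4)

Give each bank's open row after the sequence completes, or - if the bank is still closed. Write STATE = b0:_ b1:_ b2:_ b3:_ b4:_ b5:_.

STATE = b0:- b1:3 b2:10 b3:- b4:11 b5:4

  [0] b4 r10: no row ⇒ E
  [1] b4 r10: had r10 ⇒ H
  [2] b1 r0: no row ⇒ E
  [3] b4 r6: had r10 ⇒ C
  [4] b4 r6: had r6 ⇒ H
  [5] b4 r9: had r6 ⇒ C
  [6] b1 r3: had r0 ⇒ C
  [7] b4 r9: had r9 ⇒ H
  [8] b2 r10: no row ⇒ E
  [9] b5 r7: no row ⇒ E
  [10] b4 r11: had r9 ⇒ C
  [11] b5 r7: had r7 ⇒ H
  [12] b5 r4: had r7 ⇒ C
  [13] b4 r11: had r11 ⇒ H
  [14] b4 r11: had r11 ⇒ H
  [15] b5 r4: had r4 ⇒ H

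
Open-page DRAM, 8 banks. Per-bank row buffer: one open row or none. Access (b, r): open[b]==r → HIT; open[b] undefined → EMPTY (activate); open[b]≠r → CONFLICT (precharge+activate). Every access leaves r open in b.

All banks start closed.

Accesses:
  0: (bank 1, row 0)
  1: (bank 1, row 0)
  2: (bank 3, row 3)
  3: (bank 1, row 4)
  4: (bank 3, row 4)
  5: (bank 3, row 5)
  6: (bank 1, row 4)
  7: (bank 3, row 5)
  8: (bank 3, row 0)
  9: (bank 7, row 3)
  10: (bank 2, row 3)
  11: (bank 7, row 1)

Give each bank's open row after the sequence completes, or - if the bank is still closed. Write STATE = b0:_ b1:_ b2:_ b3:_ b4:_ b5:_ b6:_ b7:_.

STATE = b0:- b1:4 b2:3 b3:0 b4:- b5:- b6:- b7:1

  [0] b1 r0: no row ⇒ E
  [1] b1 r0: had r0 ⇒ H
  [2] b3 r3: no row ⇒ E
  [3] b1 r4: had r0 ⇒ C
  [4] b3 r4: had r3 ⇒ C
  [5] b3 r5: had r4 ⇒ C
  [6] b1 r4: had r4 ⇒ H
  [7] b3 r5: had r5 ⇒ H
  [8] b3 r0: had r5 ⇒ C
  [9] b7 r3: no row ⇒ E
  [10] b2 r3: no row ⇒ E
  [11] b7 r1: had r3 ⇒ C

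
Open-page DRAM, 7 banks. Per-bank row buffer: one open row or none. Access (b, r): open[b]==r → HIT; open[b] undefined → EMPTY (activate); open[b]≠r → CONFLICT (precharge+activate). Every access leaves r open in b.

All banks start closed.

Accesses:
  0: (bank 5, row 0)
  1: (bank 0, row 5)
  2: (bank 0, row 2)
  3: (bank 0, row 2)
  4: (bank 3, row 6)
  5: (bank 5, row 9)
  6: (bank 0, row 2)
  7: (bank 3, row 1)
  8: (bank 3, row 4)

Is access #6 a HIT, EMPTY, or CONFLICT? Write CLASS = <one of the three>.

step 0: bank5 None->0 [EMPTY]
step 1: bank0 None->5 [EMPTY]
step 2: bank0 5->2 [CONFLICT]
step 3: bank0 2->2 [HIT]
step 4: bank3 None->6 [EMPTY]
step 5: bank5 0->9 [CONFLICT]
step 6: bank0 2->2 [HIT]
step 7: bank3 6->1 [CONFLICT]
step 8: bank3 1->4 [CONFLICT]

CLASS = HIT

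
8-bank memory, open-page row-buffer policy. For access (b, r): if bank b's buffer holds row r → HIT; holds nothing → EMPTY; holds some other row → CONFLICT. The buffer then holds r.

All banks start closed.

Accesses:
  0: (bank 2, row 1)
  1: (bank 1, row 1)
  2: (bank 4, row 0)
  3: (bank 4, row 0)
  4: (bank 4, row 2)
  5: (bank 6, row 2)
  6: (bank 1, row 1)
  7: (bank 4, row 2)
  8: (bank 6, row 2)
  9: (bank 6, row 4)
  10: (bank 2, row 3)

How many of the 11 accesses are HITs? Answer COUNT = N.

step 0: bank2 None->1 [EMPTY]
step 1: bank1 None->1 [EMPTY]
step 2: bank4 None->0 [EMPTY]
step 3: bank4 0->0 [HIT]
step 4: bank4 0->2 [CONFLICT]
step 5: bank6 None->2 [EMPTY]
step 6: bank1 1->1 [HIT]
step 7: bank4 2->2 [HIT]
step 8: bank6 2->2 [HIT]
step 9: bank6 2->4 [CONFLICT]
step 10: bank2 1->3 [CONFLICT]

COUNT = 4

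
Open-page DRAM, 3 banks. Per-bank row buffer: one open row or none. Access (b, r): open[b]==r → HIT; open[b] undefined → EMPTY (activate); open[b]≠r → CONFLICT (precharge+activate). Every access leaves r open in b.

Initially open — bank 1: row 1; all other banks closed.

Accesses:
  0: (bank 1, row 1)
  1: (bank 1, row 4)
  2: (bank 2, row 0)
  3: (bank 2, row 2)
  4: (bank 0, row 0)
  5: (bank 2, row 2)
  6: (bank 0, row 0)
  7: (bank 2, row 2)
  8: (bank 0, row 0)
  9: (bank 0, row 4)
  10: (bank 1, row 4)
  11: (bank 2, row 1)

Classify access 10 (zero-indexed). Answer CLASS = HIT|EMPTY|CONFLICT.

0: bank 1 row 1 — prev 1 → HIT
1: bank 1 row 4 — prev 1 → CONFLICT
2: bank 2 row 0 — prev None → EMPTY
3: bank 2 row 2 — prev 0 → CONFLICT
4: bank 0 row 0 — prev None → EMPTY
5: bank 2 row 2 — prev 2 → HIT
6: bank 0 row 0 — prev 0 → HIT
7: bank 2 row 2 — prev 2 → HIT
8: bank 0 row 0 — prev 0 → HIT
9: bank 0 row 4 — prev 0 → CONFLICT
10: bank 1 row 4 — prev 4 → HIT
11: bank 2 row 1 — prev 2 → CONFLICT

CLASS = HIT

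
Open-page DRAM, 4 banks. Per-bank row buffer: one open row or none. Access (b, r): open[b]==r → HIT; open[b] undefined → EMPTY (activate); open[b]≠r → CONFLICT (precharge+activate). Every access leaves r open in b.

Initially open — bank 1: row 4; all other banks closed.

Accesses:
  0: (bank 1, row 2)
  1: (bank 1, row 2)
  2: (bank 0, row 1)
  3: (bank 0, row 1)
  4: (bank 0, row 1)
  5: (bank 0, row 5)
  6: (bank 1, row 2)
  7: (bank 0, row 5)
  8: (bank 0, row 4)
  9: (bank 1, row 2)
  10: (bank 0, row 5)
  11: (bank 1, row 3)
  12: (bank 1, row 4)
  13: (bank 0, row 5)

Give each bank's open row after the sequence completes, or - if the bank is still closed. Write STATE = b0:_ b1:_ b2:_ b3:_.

#0 (1,2) C  (was 4)
#1 (1,2) H  (was 2)
#2 (0,1) E
#3 (0,1) H  (was 1)
#4 (0,1) H  (was 1)
#5 (0,5) C  (was 1)
#6 (1,2) H  (was 2)
#7 (0,5) H  (was 5)
#8 (0,4) C  (was 5)
#9 (1,2) H  (was 2)
#10 (0,5) C  (was 4)
#11 (1,3) C  (was 2)
#12 (1,4) C  (was 3)
#13 (0,5) H  (was 5)

STATE = b0:5 b1:4 b2:- b3:-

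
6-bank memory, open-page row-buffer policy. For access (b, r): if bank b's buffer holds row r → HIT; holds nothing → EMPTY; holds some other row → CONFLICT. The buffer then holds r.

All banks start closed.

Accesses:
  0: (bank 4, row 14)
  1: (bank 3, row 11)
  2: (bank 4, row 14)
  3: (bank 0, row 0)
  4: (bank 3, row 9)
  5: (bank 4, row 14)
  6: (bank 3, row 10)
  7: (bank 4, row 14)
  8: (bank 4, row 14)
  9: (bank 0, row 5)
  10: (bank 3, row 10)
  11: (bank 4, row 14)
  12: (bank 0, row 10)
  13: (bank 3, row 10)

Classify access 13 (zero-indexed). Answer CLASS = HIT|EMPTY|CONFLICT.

#0 (4,14) E
#1 (3,11) E
#2 (4,14) H  (was 14)
#3 (0,0) E
#4 (3,9) C  (was 11)
#5 (4,14) H  (was 14)
#6 (3,10) C  (was 9)
#7 (4,14) H  (was 14)
#8 (4,14) H  (was 14)
#9 (0,5) C  (was 0)
#10 (3,10) H  (was 10)
#11 (4,14) H  (was 14)
#12 (0,10) C  (was 5)
#13 (3,10) H  (was 10)

CLASS = HIT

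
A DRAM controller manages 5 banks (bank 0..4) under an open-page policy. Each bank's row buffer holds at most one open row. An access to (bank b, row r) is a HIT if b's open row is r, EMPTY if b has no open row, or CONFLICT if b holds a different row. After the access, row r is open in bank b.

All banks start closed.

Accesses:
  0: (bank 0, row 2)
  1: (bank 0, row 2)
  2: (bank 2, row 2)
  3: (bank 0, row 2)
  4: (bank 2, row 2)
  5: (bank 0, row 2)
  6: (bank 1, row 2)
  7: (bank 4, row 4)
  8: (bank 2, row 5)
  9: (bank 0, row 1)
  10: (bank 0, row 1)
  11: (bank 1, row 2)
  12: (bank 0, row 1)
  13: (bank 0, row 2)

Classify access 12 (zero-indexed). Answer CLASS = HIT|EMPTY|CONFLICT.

0: bank 0 row 2 — prev None → EMPTY
1: bank 0 row 2 — prev 2 → HIT
2: bank 2 row 2 — prev None → EMPTY
3: bank 0 row 2 — prev 2 → HIT
4: bank 2 row 2 — prev 2 → HIT
5: bank 0 row 2 — prev 2 → HIT
6: bank 1 row 2 — prev None → EMPTY
7: bank 4 row 4 — prev None → EMPTY
8: bank 2 row 5 — prev 2 → CONFLICT
9: bank 0 row 1 — prev 2 → CONFLICT
10: bank 0 row 1 — prev 1 → HIT
11: bank 1 row 2 — prev 2 → HIT
12: bank 0 row 1 — prev 1 → HIT
13: bank 0 row 2 — prev 1 → CONFLICT

CLASS = HIT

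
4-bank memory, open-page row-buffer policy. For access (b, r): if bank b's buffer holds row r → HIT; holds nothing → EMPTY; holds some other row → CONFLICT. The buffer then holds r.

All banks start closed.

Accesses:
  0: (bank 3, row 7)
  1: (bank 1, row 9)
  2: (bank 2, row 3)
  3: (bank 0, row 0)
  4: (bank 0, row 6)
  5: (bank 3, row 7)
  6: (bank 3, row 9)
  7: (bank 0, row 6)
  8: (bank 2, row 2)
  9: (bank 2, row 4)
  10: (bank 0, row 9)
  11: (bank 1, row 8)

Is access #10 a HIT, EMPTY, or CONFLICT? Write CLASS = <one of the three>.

  [0] b3 r7: no row ⇒ E
  [1] b1 r9: no row ⇒ E
  [2] b2 r3: no row ⇒ E
  [3] b0 r0: no row ⇒ E
  [4] b0 r6: had r0 ⇒ C
  [5] b3 r7: had r7 ⇒ H
  [6] b3 r9: had r7 ⇒ C
  [7] b0 r6: had r6 ⇒ H
  [8] b2 r2: had r3 ⇒ C
  [9] b2 r4: had r2 ⇒ C
  [10] b0 r9: had r6 ⇒ C
  [11] b1 r8: had r9 ⇒ C

CLASS = CONFLICT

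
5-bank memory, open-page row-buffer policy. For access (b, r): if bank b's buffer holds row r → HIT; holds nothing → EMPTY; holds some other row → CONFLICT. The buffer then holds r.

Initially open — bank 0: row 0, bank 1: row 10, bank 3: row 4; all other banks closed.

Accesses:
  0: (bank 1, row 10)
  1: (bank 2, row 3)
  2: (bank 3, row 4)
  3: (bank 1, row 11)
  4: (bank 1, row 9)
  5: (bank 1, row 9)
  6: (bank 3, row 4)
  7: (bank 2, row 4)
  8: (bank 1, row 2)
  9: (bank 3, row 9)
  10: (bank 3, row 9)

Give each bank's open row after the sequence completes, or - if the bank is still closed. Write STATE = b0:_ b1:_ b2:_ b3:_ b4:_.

0: bank 1 row 10 — prev 10 → HIT
1: bank 2 row 3 — prev None → EMPTY
2: bank 3 row 4 — prev 4 → HIT
3: bank 1 row 11 — prev 10 → CONFLICT
4: bank 1 row 9 — prev 11 → CONFLICT
5: bank 1 row 9 — prev 9 → HIT
6: bank 3 row 4 — prev 4 → HIT
7: bank 2 row 4 — prev 3 → CONFLICT
8: bank 1 row 2 — prev 9 → CONFLICT
9: bank 3 row 9 — prev 4 → CONFLICT
10: bank 3 row 9 — prev 9 → HIT

STATE = b0:0 b1:2 b2:4 b3:9 b4:-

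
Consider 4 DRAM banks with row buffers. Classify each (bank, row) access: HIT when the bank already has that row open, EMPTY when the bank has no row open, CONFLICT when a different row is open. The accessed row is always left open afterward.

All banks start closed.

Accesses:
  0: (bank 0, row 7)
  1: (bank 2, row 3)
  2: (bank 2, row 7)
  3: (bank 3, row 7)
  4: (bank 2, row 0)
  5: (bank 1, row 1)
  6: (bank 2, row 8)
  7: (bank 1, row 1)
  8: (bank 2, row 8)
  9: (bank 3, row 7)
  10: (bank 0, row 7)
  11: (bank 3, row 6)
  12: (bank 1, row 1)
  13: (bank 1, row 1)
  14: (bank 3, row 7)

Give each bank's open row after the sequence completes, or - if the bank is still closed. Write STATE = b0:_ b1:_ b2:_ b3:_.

STATE = b0:7 b1:1 b2:8 b3:7

  [0] b0 r7: no row ⇒ E
  [1] b2 r3: no row ⇒ E
  [2] b2 r7: had r3 ⇒ C
  [3] b3 r7: no row ⇒ E
  [4] b2 r0: had r7 ⇒ C
  [5] b1 r1: no row ⇒ E
  [6] b2 r8: had r0 ⇒ C
  [7] b1 r1: had r1 ⇒ H
  [8] b2 r8: had r8 ⇒ H
  [9] b3 r7: had r7 ⇒ H
  [10] b0 r7: had r7 ⇒ H
  [11] b3 r6: had r7 ⇒ C
  [12] b1 r1: had r1 ⇒ H
  [13] b1 r1: had r1 ⇒ H
  [14] b3 r7: had r6 ⇒ C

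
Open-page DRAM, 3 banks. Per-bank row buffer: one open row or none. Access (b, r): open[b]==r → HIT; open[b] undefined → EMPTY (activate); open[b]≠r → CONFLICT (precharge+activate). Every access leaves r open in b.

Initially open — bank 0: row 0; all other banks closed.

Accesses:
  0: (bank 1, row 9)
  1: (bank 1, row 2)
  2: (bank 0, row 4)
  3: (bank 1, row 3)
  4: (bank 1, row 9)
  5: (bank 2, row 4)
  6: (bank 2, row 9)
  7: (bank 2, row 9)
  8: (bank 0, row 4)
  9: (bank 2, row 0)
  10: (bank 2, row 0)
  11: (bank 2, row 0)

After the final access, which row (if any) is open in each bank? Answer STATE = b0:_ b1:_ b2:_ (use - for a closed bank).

STATE = b0:4 b1:9 b2:0

#0 (1,9) E
#1 (1,2) C  (was 9)
#2 (0,4) C  (was 0)
#3 (1,3) C  (was 2)
#4 (1,9) C  (was 3)
#5 (2,4) E
#6 (2,9) C  (was 4)
#7 (2,9) H  (was 9)
#8 (0,4) H  (was 4)
#9 (2,0) C  (was 9)
#10 (2,0) H  (was 0)
#11 (2,0) H  (was 0)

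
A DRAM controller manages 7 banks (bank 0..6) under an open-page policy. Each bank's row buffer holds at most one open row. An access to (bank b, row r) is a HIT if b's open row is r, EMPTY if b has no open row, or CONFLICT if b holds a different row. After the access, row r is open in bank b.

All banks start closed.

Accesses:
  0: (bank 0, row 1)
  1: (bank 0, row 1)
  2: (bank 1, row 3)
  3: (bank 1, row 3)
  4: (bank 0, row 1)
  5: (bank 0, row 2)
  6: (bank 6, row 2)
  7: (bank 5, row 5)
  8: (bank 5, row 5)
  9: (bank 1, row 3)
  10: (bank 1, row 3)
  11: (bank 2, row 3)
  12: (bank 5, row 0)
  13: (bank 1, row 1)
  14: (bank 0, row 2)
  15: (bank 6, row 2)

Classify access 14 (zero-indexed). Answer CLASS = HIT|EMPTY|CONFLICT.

0: bank 0 row 1 — prev None → EMPTY
1: bank 0 row 1 — prev 1 → HIT
2: bank 1 row 3 — prev None → EMPTY
3: bank 1 row 3 — prev 3 → HIT
4: bank 0 row 1 — prev 1 → HIT
5: bank 0 row 2 — prev 1 → CONFLICT
6: bank 6 row 2 — prev None → EMPTY
7: bank 5 row 5 — prev None → EMPTY
8: bank 5 row 5 — prev 5 → HIT
9: bank 1 row 3 — prev 3 → HIT
10: bank 1 row 3 — prev 3 → HIT
11: bank 2 row 3 — prev None → EMPTY
12: bank 5 row 0 — prev 5 → CONFLICT
13: bank 1 row 1 — prev 3 → CONFLICT
14: bank 0 row 2 — prev 2 → HIT
15: bank 6 row 2 — prev 2 → HIT

CLASS = HIT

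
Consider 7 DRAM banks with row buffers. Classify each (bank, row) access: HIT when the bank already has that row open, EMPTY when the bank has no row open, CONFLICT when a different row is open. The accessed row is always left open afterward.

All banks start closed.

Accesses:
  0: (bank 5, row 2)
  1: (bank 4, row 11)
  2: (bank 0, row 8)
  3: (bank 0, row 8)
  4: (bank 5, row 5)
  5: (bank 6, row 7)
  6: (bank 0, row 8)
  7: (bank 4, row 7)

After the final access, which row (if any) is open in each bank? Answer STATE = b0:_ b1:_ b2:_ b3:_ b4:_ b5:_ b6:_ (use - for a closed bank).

STATE = b0:8 b1:- b2:- b3:- b4:7 b5:5 b6:7

#0 (5,2) E
#1 (4,11) E
#2 (0,8) E
#3 (0,8) H  (was 8)
#4 (5,5) C  (was 2)
#5 (6,7) E
#6 (0,8) H  (was 8)
#7 (4,7) C  (was 11)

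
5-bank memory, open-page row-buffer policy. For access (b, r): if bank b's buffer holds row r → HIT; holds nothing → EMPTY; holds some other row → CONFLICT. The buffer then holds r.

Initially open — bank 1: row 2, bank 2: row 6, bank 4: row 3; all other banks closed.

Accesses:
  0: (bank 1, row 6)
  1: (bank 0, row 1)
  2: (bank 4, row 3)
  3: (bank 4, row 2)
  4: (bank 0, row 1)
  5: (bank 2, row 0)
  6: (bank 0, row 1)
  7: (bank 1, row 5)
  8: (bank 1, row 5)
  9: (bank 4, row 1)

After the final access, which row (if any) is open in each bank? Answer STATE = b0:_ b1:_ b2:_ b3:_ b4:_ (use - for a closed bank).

STATE = b0:1 b1:5 b2:0 b3:- b4:1

step 0: bank1 2->6 [CONFLICT]
step 1: bank0 None->1 [EMPTY]
step 2: bank4 3->3 [HIT]
step 3: bank4 3->2 [CONFLICT]
step 4: bank0 1->1 [HIT]
step 5: bank2 6->0 [CONFLICT]
step 6: bank0 1->1 [HIT]
step 7: bank1 6->5 [CONFLICT]
step 8: bank1 5->5 [HIT]
step 9: bank4 2->1 [CONFLICT]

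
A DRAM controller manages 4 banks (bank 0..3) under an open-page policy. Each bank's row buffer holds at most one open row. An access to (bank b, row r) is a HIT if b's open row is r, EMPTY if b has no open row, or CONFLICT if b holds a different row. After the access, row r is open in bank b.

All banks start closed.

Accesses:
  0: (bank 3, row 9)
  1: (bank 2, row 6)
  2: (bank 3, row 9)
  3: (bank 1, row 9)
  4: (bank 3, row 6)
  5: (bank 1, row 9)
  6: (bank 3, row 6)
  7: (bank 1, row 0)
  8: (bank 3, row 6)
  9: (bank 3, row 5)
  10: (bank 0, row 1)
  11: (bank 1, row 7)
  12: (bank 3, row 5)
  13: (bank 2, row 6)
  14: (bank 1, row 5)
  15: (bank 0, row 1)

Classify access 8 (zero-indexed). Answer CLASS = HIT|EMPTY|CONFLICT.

CLASS = HIT

#0 (3,9) E
#1 (2,6) E
#2 (3,9) H  (was 9)
#3 (1,9) E
#4 (3,6) C  (was 9)
#5 (1,9) H  (was 9)
#6 (3,6) H  (was 6)
#7 (1,0) C  (was 9)
#8 (3,6) H  (was 6)
#9 (3,5) C  (was 6)
#10 (0,1) E
#11 (1,7) C  (was 0)
#12 (3,5) H  (was 5)
#13 (2,6) H  (was 6)
#14 (1,5) C  (was 7)
#15 (0,1) H  (was 1)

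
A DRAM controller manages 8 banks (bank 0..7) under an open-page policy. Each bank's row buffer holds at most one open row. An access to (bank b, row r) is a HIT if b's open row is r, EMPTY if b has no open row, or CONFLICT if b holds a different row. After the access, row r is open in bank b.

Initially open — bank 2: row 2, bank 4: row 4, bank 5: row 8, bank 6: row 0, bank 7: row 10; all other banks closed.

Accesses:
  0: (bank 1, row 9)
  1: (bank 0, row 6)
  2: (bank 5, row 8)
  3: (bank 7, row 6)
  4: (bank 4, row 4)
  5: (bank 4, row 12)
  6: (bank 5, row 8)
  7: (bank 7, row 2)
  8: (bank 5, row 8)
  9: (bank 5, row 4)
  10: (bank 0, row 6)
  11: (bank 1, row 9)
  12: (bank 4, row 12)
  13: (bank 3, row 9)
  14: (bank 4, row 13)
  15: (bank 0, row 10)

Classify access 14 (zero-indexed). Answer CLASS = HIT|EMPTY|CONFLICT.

CLASS = CONFLICT

step 0: bank1 None->9 [EMPTY]
step 1: bank0 None->6 [EMPTY]
step 2: bank5 8->8 [HIT]
step 3: bank7 10->6 [CONFLICT]
step 4: bank4 4->4 [HIT]
step 5: bank4 4->12 [CONFLICT]
step 6: bank5 8->8 [HIT]
step 7: bank7 6->2 [CONFLICT]
step 8: bank5 8->8 [HIT]
step 9: bank5 8->4 [CONFLICT]
step 10: bank0 6->6 [HIT]
step 11: bank1 9->9 [HIT]
step 12: bank4 12->12 [HIT]
step 13: bank3 None->9 [EMPTY]
step 14: bank4 12->13 [CONFLICT]
step 15: bank0 6->10 [CONFLICT]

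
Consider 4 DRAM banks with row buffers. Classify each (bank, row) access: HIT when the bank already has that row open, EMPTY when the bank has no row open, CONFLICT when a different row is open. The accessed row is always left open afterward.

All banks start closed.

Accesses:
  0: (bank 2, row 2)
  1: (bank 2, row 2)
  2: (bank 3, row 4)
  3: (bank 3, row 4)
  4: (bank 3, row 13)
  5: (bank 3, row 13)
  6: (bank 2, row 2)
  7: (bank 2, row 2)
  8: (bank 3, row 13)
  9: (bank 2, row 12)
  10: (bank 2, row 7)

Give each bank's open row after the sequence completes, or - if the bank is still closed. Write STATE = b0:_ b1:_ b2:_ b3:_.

  [0] b2 r2: no row ⇒ E
  [1] b2 r2: had r2 ⇒ H
  [2] b3 r4: no row ⇒ E
  [3] b3 r4: had r4 ⇒ H
  [4] b3 r13: had r4 ⇒ C
  [5] b3 r13: had r13 ⇒ H
  [6] b2 r2: had r2 ⇒ H
  [7] b2 r2: had r2 ⇒ H
  [8] b3 r13: had r13 ⇒ H
  [9] b2 r12: had r2 ⇒ C
  [10] b2 r7: had r12 ⇒ C

STATE = b0:- b1:- b2:7 b3:13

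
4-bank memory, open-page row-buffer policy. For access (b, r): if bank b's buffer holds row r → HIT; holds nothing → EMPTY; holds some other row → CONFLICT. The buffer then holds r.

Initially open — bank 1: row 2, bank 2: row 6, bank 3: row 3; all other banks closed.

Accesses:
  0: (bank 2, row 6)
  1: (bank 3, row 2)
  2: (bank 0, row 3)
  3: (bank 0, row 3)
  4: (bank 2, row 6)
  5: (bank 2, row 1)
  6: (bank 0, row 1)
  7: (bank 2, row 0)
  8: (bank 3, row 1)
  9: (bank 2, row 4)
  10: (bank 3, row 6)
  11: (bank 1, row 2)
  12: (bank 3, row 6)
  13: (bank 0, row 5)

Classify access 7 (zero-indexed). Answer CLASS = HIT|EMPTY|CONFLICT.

#0 (2,6) H  (was 6)
#1 (3,2) C  (was 3)
#2 (0,3) E
#3 (0,3) H  (was 3)
#4 (2,6) H  (was 6)
#5 (2,1) C  (was 6)
#6 (0,1) C  (was 3)
#7 (2,0) C  (was 1)
#8 (3,1) C  (was 2)
#9 (2,4) C  (was 0)
#10 (3,6) C  (was 1)
#11 (1,2) H  (was 2)
#12 (3,6) H  (was 6)
#13 (0,5) C  (was 1)

CLASS = CONFLICT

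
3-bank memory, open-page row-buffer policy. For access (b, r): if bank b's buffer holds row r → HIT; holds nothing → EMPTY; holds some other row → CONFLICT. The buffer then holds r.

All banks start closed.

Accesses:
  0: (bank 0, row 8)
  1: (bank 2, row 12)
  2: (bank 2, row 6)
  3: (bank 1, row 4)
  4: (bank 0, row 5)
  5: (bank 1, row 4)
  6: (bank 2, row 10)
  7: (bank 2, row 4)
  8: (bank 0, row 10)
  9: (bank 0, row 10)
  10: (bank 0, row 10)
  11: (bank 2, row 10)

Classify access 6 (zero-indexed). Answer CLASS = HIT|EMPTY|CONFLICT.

CLASS = CONFLICT

0: bank 0 row 8 — prev None → EMPTY
1: bank 2 row 12 — prev None → EMPTY
2: bank 2 row 6 — prev 12 → CONFLICT
3: bank 1 row 4 — prev None → EMPTY
4: bank 0 row 5 — prev 8 → CONFLICT
5: bank 1 row 4 — prev 4 → HIT
6: bank 2 row 10 — prev 6 → CONFLICT
7: bank 2 row 4 — prev 10 → CONFLICT
8: bank 0 row 10 — prev 5 → CONFLICT
9: bank 0 row 10 — prev 10 → HIT
10: bank 0 row 10 — prev 10 → HIT
11: bank 2 row 10 — prev 4 → CONFLICT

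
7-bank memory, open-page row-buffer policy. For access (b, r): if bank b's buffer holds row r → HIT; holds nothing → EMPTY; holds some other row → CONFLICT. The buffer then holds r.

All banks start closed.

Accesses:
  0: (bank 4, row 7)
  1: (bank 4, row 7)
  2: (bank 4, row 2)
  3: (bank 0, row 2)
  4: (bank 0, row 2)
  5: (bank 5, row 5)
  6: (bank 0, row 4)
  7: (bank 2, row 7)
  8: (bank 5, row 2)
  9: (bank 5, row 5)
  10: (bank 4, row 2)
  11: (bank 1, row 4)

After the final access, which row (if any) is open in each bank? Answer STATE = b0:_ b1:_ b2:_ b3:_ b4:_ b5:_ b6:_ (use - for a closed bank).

#0 (4,7) E
#1 (4,7) H  (was 7)
#2 (4,2) C  (was 7)
#3 (0,2) E
#4 (0,2) H  (was 2)
#5 (5,5) E
#6 (0,4) C  (was 2)
#7 (2,7) E
#8 (5,2) C  (was 5)
#9 (5,5) C  (was 2)
#10 (4,2) H  (was 2)
#11 (1,4) E

STATE = b0:4 b1:4 b2:7 b3:- b4:2 b5:5 b6:-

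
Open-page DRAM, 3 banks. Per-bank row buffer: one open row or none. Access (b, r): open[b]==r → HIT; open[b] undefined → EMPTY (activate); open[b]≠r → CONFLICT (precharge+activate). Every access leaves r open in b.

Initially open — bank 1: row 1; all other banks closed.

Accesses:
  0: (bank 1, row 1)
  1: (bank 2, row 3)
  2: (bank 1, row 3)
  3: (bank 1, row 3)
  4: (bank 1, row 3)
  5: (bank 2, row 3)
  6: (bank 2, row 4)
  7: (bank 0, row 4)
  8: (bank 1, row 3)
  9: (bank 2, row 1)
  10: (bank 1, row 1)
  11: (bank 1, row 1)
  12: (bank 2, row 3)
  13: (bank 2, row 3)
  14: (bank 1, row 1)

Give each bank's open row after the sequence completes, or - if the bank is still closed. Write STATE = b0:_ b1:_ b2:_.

STATE = b0:4 b1:1 b2:3

  [0] b1 r1: had r1 ⇒ H
  [1] b2 r3: no row ⇒ E
  [2] b1 r3: had r1 ⇒ C
  [3] b1 r3: had r3 ⇒ H
  [4] b1 r3: had r3 ⇒ H
  [5] b2 r3: had r3 ⇒ H
  [6] b2 r4: had r3 ⇒ C
  [7] b0 r4: no row ⇒ E
  [8] b1 r3: had r3 ⇒ H
  [9] b2 r1: had r4 ⇒ C
  [10] b1 r1: had r3 ⇒ C
  [11] b1 r1: had r1 ⇒ H
  [12] b2 r3: had r1 ⇒ C
  [13] b2 r3: had r3 ⇒ H
  [14] b1 r1: had r1 ⇒ H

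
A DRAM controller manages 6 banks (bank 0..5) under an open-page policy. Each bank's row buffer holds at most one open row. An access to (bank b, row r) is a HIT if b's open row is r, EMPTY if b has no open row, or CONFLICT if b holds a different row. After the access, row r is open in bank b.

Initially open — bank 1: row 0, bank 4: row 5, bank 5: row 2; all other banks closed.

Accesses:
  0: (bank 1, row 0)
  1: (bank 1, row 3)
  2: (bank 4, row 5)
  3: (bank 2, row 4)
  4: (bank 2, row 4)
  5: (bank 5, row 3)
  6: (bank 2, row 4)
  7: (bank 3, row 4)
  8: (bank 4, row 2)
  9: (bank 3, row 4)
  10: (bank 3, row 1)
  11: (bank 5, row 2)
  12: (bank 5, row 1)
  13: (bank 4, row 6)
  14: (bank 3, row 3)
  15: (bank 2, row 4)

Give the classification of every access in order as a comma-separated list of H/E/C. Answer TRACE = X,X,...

TRACE = H,C,H,E,H,C,H,E,C,H,C,C,C,C,C,H

step 0: bank1 0->0 [HIT]
step 1: bank1 0->3 [CONFLICT]
step 2: bank4 5->5 [HIT]
step 3: bank2 None->4 [EMPTY]
step 4: bank2 4->4 [HIT]
step 5: bank5 2->3 [CONFLICT]
step 6: bank2 4->4 [HIT]
step 7: bank3 None->4 [EMPTY]
step 8: bank4 5->2 [CONFLICT]
step 9: bank3 4->4 [HIT]
step 10: bank3 4->1 [CONFLICT]
step 11: bank5 3->2 [CONFLICT]
step 12: bank5 2->1 [CONFLICT]
step 13: bank4 2->6 [CONFLICT]
step 14: bank3 1->3 [CONFLICT]
step 15: bank2 4->4 [HIT]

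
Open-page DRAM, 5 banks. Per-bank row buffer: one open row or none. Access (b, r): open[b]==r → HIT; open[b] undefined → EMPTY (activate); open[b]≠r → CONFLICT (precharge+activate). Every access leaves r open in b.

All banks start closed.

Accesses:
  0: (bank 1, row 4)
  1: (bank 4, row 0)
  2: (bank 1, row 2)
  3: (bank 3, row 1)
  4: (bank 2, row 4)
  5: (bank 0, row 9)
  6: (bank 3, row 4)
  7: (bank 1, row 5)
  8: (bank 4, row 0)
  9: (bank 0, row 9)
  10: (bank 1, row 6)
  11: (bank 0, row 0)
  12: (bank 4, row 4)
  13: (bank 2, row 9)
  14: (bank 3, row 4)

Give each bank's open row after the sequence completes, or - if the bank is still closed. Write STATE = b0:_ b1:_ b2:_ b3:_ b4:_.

STATE = b0:0 b1:6 b2:9 b3:4 b4:4

#0 (1,4) E
#1 (4,0) E
#2 (1,2) C  (was 4)
#3 (3,1) E
#4 (2,4) E
#5 (0,9) E
#6 (3,4) C  (was 1)
#7 (1,5) C  (was 2)
#8 (4,0) H  (was 0)
#9 (0,9) H  (was 9)
#10 (1,6) C  (was 5)
#11 (0,0) C  (was 9)
#12 (4,4) C  (was 0)
#13 (2,9) C  (was 4)
#14 (3,4) H  (was 4)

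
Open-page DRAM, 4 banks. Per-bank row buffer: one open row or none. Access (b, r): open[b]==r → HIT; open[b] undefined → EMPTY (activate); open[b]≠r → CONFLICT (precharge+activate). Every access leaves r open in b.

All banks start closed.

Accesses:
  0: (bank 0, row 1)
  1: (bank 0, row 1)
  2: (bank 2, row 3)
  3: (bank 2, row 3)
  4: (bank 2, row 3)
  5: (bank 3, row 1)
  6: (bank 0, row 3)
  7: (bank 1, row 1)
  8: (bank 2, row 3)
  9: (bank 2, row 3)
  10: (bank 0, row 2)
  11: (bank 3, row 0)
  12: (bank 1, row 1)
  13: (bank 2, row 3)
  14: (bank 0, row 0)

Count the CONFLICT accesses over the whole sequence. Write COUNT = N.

COUNT = 4

  [0] b0 r1: no row ⇒ E
  [1] b0 r1: had r1 ⇒ H
  [2] b2 r3: no row ⇒ E
  [3] b2 r3: had r3 ⇒ H
  [4] b2 r3: had r3 ⇒ H
  [5] b3 r1: no row ⇒ E
  [6] b0 r3: had r1 ⇒ C
  [7] b1 r1: no row ⇒ E
  [8] b2 r3: had r3 ⇒ H
  [9] b2 r3: had r3 ⇒ H
  [10] b0 r2: had r3 ⇒ C
  [11] b3 r0: had r1 ⇒ C
  [12] b1 r1: had r1 ⇒ H
  [13] b2 r3: had r3 ⇒ H
  [14] b0 r0: had r2 ⇒ C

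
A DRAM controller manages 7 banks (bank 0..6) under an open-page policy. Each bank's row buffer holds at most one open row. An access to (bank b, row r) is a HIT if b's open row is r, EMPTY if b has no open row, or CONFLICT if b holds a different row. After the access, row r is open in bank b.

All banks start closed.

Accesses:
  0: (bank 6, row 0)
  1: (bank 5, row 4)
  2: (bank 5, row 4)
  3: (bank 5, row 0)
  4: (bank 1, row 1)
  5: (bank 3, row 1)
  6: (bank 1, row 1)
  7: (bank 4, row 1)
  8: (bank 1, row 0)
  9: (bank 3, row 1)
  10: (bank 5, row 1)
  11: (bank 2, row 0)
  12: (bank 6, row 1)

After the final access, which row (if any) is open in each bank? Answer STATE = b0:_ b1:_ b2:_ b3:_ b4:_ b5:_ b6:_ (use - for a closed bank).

STATE = b0:- b1:0 b2:0 b3:1 b4:1 b5:1 b6:1

#0 (6,0) E
#1 (5,4) E
#2 (5,4) H  (was 4)
#3 (5,0) C  (was 4)
#4 (1,1) E
#5 (3,1) E
#6 (1,1) H  (was 1)
#7 (4,1) E
#8 (1,0) C  (was 1)
#9 (3,1) H  (was 1)
#10 (5,1) C  (was 0)
#11 (2,0) E
#12 (6,1) C  (was 0)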